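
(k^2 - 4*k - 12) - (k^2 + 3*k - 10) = -7*k - 2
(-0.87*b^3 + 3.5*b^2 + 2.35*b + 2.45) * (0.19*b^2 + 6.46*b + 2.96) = -0.1653*b^5 - 4.9552*b^4 + 20.4813*b^3 + 26.0065*b^2 + 22.783*b + 7.252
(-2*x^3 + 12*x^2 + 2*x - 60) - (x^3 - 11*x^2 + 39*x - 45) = -3*x^3 + 23*x^2 - 37*x - 15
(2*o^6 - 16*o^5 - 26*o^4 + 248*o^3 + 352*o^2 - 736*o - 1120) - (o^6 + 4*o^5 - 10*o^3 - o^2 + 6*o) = o^6 - 20*o^5 - 26*o^4 + 258*o^3 + 353*o^2 - 742*o - 1120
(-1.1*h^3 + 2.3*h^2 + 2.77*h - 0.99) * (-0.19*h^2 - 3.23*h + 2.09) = 0.209*h^5 + 3.116*h^4 - 10.2543*h^3 - 3.952*h^2 + 8.987*h - 2.0691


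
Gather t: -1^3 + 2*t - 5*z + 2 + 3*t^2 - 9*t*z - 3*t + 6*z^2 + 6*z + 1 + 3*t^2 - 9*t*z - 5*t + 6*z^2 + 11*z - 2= 6*t^2 + t*(-18*z - 6) + 12*z^2 + 12*z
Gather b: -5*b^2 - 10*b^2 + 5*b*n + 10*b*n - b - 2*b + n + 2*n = -15*b^2 + b*(15*n - 3) + 3*n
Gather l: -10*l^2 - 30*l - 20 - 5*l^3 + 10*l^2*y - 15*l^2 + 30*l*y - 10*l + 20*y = -5*l^3 + l^2*(10*y - 25) + l*(30*y - 40) + 20*y - 20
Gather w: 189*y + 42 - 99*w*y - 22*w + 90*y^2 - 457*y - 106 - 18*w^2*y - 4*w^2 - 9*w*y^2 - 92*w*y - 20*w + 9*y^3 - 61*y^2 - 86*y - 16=w^2*(-18*y - 4) + w*(-9*y^2 - 191*y - 42) + 9*y^3 + 29*y^2 - 354*y - 80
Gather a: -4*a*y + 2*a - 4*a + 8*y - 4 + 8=a*(-4*y - 2) + 8*y + 4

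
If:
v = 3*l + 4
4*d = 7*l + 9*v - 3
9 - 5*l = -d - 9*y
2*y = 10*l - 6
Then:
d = 966/97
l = 39/194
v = 893/194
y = -387/194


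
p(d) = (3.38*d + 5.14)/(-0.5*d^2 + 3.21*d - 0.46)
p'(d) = (1.0*d - 3.21)*(3.38*d + 5.14)/(-0.5*d^2 + 3.21*d - 0.46)^2 + 3.38/(-0.5*d^2 + 3.21*d - 0.46) = (1.69*d^2 + 5.14*d - 18.0542)/(0.25*d^4 - 3.21*d^3 + 10.7641*d^2 - 2.9532*d + 0.2116)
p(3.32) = 3.49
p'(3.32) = 0.80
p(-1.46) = -0.03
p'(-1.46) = -0.57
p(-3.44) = 0.37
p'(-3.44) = -0.05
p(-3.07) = 0.35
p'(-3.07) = -0.08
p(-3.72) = 0.38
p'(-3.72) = -0.04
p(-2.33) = 0.26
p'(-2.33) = -0.18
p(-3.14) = 0.35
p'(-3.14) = -0.07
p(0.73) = 4.71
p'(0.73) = -5.13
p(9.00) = -2.95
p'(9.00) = 1.13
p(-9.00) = 0.36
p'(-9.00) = 0.01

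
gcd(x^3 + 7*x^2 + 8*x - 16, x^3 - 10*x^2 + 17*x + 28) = 1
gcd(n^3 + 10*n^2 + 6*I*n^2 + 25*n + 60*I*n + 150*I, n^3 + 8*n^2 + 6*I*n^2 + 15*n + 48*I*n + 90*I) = n^2 + n*(5 + 6*I) + 30*I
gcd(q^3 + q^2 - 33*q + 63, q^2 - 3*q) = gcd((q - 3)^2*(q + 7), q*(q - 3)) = q - 3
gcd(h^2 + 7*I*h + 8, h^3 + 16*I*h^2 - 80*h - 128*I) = h + 8*I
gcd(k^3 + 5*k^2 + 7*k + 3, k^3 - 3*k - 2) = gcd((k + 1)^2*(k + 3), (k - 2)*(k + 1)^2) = k^2 + 2*k + 1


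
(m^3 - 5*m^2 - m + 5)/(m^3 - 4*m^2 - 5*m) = (m - 1)/m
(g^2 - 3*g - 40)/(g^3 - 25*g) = (g - 8)/(g*(g - 5))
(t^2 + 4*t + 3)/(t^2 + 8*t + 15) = (t + 1)/(t + 5)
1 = 1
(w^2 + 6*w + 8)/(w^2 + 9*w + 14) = (w + 4)/(w + 7)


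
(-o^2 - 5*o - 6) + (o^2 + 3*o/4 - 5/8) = -17*o/4 - 53/8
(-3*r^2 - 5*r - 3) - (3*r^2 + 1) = -6*r^2 - 5*r - 4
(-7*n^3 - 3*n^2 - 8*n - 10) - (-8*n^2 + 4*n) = -7*n^3 + 5*n^2 - 12*n - 10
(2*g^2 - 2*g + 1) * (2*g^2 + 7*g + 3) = 4*g^4 + 10*g^3 - 6*g^2 + g + 3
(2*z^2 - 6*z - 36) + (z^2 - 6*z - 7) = 3*z^2 - 12*z - 43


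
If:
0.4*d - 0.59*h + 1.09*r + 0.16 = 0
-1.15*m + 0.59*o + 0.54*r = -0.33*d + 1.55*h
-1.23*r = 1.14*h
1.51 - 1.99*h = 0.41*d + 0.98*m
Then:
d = -4.31644736842105*r - 0.4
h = -1.07894736842105*r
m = 3.99678437164339*r + 1.70816326530612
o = 6.4548495557902*r + 3.55319958491871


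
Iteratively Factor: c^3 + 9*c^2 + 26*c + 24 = (c + 3)*(c^2 + 6*c + 8) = (c + 3)*(c + 4)*(c + 2)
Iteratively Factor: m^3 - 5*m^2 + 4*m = (m - 1)*(m^2 - 4*m) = (m - 4)*(m - 1)*(m)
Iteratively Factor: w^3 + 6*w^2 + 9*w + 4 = (w + 1)*(w^2 + 5*w + 4) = (w + 1)*(w + 4)*(w + 1)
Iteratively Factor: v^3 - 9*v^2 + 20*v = (v - 4)*(v^2 - 5*v) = (v - 5)*(v - 4)*(v)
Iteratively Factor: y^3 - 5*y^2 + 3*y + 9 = (y - 3)*(y^2 - 2*y - 3) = (y - 3)^2*(y + 1)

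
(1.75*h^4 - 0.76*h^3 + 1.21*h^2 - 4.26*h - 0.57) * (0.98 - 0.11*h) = -0.1925*h^5 + 1.7986*h^4 - 0.8779*h^3 + 1.6544*h^2 - 4.1121*h - 0.5586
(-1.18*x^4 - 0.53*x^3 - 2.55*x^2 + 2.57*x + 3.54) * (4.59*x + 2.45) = -5.4162*x^5 - 5.3237*x^4 - 13.003*x^3 + 5.5488*x^2 + 22.5451*x + 8.673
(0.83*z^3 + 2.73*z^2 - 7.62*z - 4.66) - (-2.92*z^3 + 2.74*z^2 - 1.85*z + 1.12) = 3.75*z^3 - 0.0100000000000002*z^2 - 5.77*z - 5.78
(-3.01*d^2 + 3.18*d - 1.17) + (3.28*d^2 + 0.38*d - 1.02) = 0.27*d^2 + 3.56*d - 2.19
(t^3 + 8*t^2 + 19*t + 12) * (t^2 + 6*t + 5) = t^5 + 14*t^4 + 72*t^3 + 166*t^2 + 167*t + 60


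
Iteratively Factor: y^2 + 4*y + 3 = (y + 3)*(y + 1)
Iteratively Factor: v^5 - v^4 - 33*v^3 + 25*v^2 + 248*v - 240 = (v - 1)*(v^4 - 33*v^2 - 8*v + 240) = (v - 3)*(v - 1)*(v^3 + 3*v^2 - 24*v - 80) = (v - 5)*(v - 3)*(v - 1)*(v^2 + 8*v + 16) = (v - 5)*(v - 3)*(v - 1)*(v + 4)*(v + 4)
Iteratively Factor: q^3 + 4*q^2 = (q + 4)*(q^2) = q*(q + 4)*(q)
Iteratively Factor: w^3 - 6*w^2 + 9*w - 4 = (w - 1)*(w^2 - 5*w + 4) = (w - 4)*(w - 1)*(w - 1)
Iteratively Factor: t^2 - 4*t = (t)*(t - 4)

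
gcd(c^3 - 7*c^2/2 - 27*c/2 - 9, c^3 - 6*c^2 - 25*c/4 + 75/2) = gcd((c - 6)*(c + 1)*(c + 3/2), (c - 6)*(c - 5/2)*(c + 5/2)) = c - 6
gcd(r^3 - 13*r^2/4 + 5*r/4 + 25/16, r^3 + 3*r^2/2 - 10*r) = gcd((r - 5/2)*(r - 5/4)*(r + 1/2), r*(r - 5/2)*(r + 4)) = r - 5/2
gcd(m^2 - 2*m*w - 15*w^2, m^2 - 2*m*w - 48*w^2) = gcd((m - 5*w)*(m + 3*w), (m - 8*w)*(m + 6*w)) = 1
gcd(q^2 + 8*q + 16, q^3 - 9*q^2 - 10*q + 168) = q + 4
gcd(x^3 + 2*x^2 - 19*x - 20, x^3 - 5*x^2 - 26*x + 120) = x^2 + x - 20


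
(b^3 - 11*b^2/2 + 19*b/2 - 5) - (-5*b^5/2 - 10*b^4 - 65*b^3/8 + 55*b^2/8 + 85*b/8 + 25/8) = 5*b^5/2 + 10*b^4 + 73*b^3/8 - 99*b^2/8 - 9*b/8 - 65/8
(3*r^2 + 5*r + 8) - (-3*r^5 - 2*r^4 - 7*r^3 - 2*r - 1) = 3*r^5 + 2*r^4 + 7*r^3 + 3*r^2 + 7*r + 9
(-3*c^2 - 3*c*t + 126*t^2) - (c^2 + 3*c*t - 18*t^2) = -4*c^2 - 6*c*t + 144*t^2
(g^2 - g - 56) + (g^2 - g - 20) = 2*g^2 - 2*g - 76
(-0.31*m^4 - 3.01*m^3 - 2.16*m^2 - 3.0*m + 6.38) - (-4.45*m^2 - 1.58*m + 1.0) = -0.31*m^4 - 3.01*m^3 + 2.29*m^2 - 1.42*m + 5.38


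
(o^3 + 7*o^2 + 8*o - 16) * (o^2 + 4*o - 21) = o^5 + 11*o^4 + 15*o^3 - 131*o^2 - 232*o + 336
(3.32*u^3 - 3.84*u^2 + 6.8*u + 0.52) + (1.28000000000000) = 3.32*u^3 - 3.84*u^2 + 6.8*u + 1.8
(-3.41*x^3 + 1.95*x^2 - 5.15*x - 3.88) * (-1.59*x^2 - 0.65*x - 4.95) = 5.4219*x^5 - 0.884*x^4 + 23.8005*x^3 - 0.1358*x^2 + 28.0145*x + 19.206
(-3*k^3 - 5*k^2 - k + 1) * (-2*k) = 6*k^4 + 10*k^3 + 2*k^2 - 2*k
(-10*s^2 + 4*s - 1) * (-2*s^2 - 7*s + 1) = 20*s^4 + 62*s^3 - 36*s^2 + 11*s - 1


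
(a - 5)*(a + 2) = a^2 - 3*a - 10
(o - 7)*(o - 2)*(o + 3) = o^3 - 6*o^2 - 13*o + 42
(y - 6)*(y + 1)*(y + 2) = y^3 - 3*y^2 - 16*y - 12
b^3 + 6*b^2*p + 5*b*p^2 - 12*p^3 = (b - p)*(b + 3*p)*(b + 4*p)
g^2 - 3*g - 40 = (g - 8)*(g + 5)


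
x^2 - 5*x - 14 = (x - 7)*(x + 2)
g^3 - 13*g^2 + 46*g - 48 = (g - 8)*(g - 3)*(g - 2)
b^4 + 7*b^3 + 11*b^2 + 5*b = b*(b + 1)^2*(b + 5)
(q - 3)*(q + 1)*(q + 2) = q^3 - 7*q - 6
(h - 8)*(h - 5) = h^2 - 13*h + 40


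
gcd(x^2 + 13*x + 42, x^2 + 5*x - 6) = x + 6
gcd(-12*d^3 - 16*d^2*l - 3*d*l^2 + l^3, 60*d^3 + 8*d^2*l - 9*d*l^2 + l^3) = 12*d^2 + 4*d*l - l^2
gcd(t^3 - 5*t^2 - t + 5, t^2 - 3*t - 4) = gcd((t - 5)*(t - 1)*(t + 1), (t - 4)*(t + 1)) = t + 1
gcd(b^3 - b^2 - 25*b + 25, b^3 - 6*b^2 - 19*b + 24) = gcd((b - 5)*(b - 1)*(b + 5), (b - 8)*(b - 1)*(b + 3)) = b - 1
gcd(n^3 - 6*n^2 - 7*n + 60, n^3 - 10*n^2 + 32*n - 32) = n - 4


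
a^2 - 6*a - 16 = (a - 8)*(a + 2)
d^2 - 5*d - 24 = (d - 8)*(d + 3)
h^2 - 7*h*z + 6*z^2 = (h - 6*z)*(h - z)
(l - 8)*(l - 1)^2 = l^3 - 10*l^2 + 17*l - 8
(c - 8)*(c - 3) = c^2 - 11*c + 24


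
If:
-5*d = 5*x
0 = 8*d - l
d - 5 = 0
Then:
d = 5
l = 40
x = -5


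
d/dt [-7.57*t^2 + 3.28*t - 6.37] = 3.28 - 15.14*t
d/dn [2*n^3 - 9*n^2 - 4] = 6*n*(n - 3)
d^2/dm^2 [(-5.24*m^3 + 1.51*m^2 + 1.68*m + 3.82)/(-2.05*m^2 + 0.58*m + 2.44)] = (2.8421709430404e-14*m^4 + 38.2352520000001*m^3 - 97.145532*m^2 + 164.012904*m - 54.010176)/(8.615125*m^6 - 7.31235*m^5 - 28.69344*m^4 + 17.211848*m^3 + 34.152192*m^2 - 10.359264*m - 14.526784)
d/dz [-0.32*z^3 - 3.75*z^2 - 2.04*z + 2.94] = -0.96*z^2 - 7.5*z - 2.04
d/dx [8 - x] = -1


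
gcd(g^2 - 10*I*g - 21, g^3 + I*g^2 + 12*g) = g - 3*I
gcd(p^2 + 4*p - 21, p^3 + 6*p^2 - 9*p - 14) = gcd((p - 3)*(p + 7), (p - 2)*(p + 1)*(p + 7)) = p + 7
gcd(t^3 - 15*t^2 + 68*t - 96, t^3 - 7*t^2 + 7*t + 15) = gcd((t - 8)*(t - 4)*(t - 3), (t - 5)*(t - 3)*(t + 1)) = t - 3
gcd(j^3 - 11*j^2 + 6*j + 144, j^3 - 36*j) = j - 6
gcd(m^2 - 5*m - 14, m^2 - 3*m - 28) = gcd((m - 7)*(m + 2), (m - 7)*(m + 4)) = m - 7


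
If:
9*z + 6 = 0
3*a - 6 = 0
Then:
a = 2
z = -2/3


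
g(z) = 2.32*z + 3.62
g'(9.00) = 2.32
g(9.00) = 24.50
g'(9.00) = 2.32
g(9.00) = 24.50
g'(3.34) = 2.32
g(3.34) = 11.37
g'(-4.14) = 2.32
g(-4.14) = -5.98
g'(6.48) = 2.32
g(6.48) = 18.65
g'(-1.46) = 2.32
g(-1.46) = 0.23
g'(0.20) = 2.32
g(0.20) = 4.08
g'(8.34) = 2.32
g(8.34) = 22.97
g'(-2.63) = 2.32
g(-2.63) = -2.48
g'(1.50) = 2.32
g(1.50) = 7.10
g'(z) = 2.32000000000000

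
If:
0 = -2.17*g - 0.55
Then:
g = -0.25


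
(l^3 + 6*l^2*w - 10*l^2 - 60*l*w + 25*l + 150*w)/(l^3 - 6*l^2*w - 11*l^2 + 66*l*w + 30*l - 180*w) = (-l^2 - 6*l*w + 5*l + 30*w)/(-l^2 + 6*l*w + 6*l - 36*w)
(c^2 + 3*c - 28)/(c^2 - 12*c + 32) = (c + 7)/(c - 8)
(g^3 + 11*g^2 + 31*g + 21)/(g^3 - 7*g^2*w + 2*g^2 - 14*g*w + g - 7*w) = (-g^2 - 10*g - 21)/(-g^2 + 7*g*w - g + 7*w)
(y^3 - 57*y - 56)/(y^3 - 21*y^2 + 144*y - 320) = (y^2 + 8*y + 7)/(y^2 - 13*y + 40)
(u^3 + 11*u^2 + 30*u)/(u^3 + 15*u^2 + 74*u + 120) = u/(u + 4)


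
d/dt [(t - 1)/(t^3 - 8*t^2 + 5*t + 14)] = (t^3 - 8*t^2 + 5*t - (t - 1)*(3*t^2 - 16*t + 5) + 14)/(t^3 - 8*t^2 + 5*t + 14)^2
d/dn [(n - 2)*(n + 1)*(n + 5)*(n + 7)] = 4*n^3 + 33*n^2 + 42*n - 59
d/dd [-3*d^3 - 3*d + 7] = -9*d^2 - 3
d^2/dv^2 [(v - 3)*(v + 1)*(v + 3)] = 6*v + 2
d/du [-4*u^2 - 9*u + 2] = -8*u - 9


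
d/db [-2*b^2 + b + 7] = 1 - 4*b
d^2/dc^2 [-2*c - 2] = 0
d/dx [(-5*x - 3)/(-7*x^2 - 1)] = (-35*x^2 - 42*x + 5)/(49*x^4 + 14*x^2 + 1)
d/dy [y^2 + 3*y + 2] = 2*y + 3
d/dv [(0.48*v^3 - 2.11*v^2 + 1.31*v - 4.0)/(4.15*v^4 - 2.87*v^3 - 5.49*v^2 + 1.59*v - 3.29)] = (-1.992*v^6 + 17.513*v^5 - 25.0004*v^4 + 75.4458*v^3 - 35.3406*v^2 - 30.0362*v + 2.0501)/(17.2225*v^8 - 23.821*v^7 - 37.3301*v^6 + 44.7096*v^5 - 6.2935*v^4 + 1.4264*v^3 + 38.6523*v^2 - 10.4622*v + 10.8241)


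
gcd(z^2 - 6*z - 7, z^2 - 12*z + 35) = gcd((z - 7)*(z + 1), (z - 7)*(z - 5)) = z - 7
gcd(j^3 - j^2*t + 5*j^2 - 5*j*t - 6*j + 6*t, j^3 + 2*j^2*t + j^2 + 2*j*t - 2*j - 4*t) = j - 1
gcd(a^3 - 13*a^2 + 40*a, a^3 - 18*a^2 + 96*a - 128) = a - 8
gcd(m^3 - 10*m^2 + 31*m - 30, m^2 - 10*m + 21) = m - 3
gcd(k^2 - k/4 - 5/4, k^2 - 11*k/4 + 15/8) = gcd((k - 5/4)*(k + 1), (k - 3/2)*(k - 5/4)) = k - 5/4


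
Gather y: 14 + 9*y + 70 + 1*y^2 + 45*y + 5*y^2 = 6*y^2 + 54*y + 84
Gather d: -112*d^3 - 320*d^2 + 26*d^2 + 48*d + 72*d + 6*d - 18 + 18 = -112*d^3 - 294*d^2 + 126*d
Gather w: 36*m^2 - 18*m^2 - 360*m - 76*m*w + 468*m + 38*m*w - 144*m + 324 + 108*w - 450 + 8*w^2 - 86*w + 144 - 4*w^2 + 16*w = 18*m^2 - 36*m + 4*w^2 + w*(38 - 38*m) + 18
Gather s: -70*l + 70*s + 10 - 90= -70*l + 70*s - 80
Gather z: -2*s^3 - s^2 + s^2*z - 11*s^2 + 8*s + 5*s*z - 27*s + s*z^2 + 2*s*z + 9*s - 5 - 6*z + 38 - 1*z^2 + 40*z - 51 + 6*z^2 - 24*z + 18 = -2*s^3 - 12*s^2 - 10*s + z^2*(s + 5) + z*(s^2 + 7*s + 10)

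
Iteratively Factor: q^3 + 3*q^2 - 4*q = (q)*(q^2 + 3*q - 4) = q*(q + 4)*(q - 1)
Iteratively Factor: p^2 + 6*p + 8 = (p + 2)*(p + 4)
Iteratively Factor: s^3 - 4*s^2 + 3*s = (s - 1)*(s^2 - 3*s) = s*(s - 1)*(s - 3)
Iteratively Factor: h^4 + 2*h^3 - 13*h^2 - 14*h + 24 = (h + 2)*(h^3 - 13*h + 12) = (h - 1)*(h + 2)*(h^2 + h - 12) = (h - 1)*(h + 2)*(h + 4)*(h - 3)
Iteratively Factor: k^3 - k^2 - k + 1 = (k - 1)*(k^2 - 1) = (k - 1)^2*(k + 1)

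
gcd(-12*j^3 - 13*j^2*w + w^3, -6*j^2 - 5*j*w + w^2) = j + w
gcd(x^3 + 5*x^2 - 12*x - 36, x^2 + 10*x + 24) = x + 6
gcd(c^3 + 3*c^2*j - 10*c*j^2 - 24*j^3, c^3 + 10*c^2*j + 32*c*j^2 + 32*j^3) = c^2 + 6*c*j + 8*j^2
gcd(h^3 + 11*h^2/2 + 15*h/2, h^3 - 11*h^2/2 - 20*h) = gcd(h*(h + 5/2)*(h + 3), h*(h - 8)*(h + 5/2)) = h^2 + 5*h/2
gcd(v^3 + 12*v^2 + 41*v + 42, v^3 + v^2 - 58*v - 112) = v^2 + 9*v + 14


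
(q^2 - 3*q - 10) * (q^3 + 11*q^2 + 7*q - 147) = q^5 + 8*q^4 - 36*q^3 - 278*q^2 + 371*q + 1470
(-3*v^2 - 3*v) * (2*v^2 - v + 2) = -6*v^4 - 3*v^3 - 3*v^2 - 6*v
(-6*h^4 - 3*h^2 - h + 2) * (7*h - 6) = -42*h^5 + 36*h^4 - 21*h^3 + 11*h^2 + 20*h - 12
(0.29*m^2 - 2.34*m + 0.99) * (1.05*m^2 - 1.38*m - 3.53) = 0.3045*m^4 - 2.8572*m^3 + 3.245*m^2 + 6.894*m - 3.4947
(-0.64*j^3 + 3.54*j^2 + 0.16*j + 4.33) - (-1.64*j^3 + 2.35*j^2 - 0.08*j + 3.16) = 1.0*j^3 + 1.19*j^2 + 0.24*j + 1.17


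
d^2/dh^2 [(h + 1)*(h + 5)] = 2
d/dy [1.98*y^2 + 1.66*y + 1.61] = 3.96*y + 1.66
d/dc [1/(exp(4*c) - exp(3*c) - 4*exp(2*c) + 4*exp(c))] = (-4*exp(3*c) + 3*exp(2*c) + 8*exp(c) - 4)*exp(-c)/(exp(3*c) - exp(2*c) - 4*exp(c) + 4)^2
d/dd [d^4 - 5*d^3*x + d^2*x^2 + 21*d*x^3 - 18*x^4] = 4*d^3 - 15*d^2*x + 2*d*x^2 + 21*x^3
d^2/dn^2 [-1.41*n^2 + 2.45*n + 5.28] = -2.82000000000000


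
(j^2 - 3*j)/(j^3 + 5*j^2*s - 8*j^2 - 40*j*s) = (j - 3)/(j^2 + 5*j*s - 8*j - 40*s)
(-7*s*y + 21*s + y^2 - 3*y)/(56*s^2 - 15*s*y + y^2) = (y - 3)/(-8*s + y)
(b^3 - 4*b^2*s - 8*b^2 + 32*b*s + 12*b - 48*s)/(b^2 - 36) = (b^2 - 4*b*s - 2*b + 8*s)/(b + 6)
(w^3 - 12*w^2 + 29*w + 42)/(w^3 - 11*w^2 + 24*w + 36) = (w - 7)/(w - 6)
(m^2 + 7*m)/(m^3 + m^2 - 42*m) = 1/(m - 6)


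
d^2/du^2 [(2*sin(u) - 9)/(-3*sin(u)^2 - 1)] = 2*(81*sin(u)^5 - 162*sin(u)^4 + 297*sin(u)^2 - 53*sin(u) + 63*sin(3*u)/2 - 9*sin(5*u)/2 - 27)/(3*sin(u)^2 + 1)^3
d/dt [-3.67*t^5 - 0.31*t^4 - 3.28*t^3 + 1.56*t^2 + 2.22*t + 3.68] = -18.35*t^4 - 1.24*t^3 - 9.84*t^2 + 3.12*t + 2.22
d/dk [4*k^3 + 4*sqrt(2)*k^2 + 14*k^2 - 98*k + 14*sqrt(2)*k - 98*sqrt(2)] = 12*k^2 + 8*sqrt(2)*k + 28*k - 98 + 14*sqrt(2)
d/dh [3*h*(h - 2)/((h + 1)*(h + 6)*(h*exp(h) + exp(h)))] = 3*(-h^4 - 6*h^3 + 13*h^2 + 36*h - 12)*exp(-h)/(h^5 + 15*h^4 + 75*h^3 + 145*h^2 + 120*h + 36)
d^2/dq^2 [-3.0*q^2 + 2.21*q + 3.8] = -6.00000000000000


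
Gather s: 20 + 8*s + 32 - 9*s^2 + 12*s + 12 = -9*s^2 + 20*s + 64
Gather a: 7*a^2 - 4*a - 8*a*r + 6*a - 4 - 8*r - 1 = 7*a^2 + a*(2 - 8*r) - 8*r - 5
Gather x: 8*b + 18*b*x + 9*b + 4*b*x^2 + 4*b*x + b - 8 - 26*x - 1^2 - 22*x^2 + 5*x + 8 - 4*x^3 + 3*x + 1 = 18*b - 4*x^3 + x^2*(4*b - 22) + x*(22*b - 18)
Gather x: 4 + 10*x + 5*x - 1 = 15*x + 3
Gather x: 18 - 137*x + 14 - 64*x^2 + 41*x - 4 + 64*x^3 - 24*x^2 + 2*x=64*x^3 - 88*x^2 - 94*x + 28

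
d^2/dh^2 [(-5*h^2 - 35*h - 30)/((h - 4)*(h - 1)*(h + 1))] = 10*(-h^3 - 18*h^2 + 102*h - 146)/(h^6 - 15*h^5 + 87*h^4 - 245*h^3 + 348*h^2 - 240*h + 64)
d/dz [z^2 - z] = 2*z - 1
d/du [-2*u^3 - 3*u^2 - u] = -6*u^2 - 6*u - 1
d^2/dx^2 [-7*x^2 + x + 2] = -14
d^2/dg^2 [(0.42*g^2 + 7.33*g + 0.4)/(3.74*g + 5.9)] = (3.5527136788005e-15*g^2 + 5.6843418860808e-14*g - 283.05708)/(52.313624*g^3 + 247.58052*g^2 + 390.5682*g + 205.379)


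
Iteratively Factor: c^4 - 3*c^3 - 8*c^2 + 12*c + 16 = (c - 2)*(c^3 - c^2 - 10*c - 8) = (c - 2)*(c + 1)*(c^2 - 2*c - 8) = (c - 4)*(c - 2)*(c + 1)*(c + 2)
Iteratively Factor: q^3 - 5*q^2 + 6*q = (q - 3)*(q^2 - 2*q) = (q - 3)*(q - 2)*(q)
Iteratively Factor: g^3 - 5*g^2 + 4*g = (g - 4)*(g^2 - g) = g*(g - 4)*(g - 1)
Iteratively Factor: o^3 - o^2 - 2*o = (o + 1)*(o^2 - 2*o) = o*(o + 1)*(o - 2)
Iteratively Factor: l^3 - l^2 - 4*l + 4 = (l - 2)*(l^2 + l - 2) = (l - 2)*(l + 2)*(l - 1)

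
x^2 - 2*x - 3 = (x - 3)*(x + 1)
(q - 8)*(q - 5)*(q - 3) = q^3 - 16*q^2 + 79*q - 120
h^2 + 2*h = h*(h + 2)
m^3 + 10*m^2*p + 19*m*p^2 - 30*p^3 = (m - p)*(m + 5*p)*(m + 6*p)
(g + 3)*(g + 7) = g^2 + 10*g + 21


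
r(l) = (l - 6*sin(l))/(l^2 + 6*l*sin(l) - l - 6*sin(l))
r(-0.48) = 0.48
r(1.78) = -0.69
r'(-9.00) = 0.07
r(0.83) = 4.03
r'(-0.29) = 0.45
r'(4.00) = 27.16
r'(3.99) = 30.83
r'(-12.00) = -0.14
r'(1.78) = 1.23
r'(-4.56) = -0.09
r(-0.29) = 0.55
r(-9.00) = -0.06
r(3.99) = -5.55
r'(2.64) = 0.69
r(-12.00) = -0.13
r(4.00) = -5.26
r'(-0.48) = 0.35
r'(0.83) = 23.22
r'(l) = (1 - 6*cos(l))/(l^2 + 6*l*sin(l) - l - 6*sin(l)) + (l - 6*sin(l))*(-6*l*cos(l) - 2*l - 6*sin(l) + 6*cos(l) + 1)/(l^2 + 6*l*sin(l) - l - 6*sin(l))^2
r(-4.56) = 1.38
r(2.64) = -0.03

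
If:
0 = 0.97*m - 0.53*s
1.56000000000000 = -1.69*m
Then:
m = -0.92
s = -1.69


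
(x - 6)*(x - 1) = x^2 - 7*x + 6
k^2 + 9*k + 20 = (k + 4)*(k + 5)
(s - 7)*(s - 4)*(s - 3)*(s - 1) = s^4 - 15*s^3 + 75*s^2 - 145*s + 84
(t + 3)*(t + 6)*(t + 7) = t^3 + 16*t^2 + 81*t + 126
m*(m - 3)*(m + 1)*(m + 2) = m^4 - 7*m^2 - 6*m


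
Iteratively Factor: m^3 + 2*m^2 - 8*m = (m + 4)*(m^2 - 2*m) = m*(m + 4)*(m - 2)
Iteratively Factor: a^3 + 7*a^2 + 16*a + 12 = (a + 3)*(a^2 + 4*a + 4) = (a + 2)*(a + 3)*(a + 2)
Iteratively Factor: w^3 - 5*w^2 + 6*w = (w - 3)*(w^2 - 2*w) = w*(w - 3)*(w - 2)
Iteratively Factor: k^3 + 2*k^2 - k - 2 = (k - 1)*(k^2 + 3*k + 2) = (k - 1)*(k + 2)*(k + 1)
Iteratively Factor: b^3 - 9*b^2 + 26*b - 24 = (b - 4)*(b^2 - 5*b + 6) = (b - 4)*(b - 2)*(b - 3)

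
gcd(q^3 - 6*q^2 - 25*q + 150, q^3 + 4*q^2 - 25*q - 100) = q^2 - 25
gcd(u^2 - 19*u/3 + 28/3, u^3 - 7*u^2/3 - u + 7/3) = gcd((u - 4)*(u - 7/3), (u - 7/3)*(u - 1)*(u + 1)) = u - 7/3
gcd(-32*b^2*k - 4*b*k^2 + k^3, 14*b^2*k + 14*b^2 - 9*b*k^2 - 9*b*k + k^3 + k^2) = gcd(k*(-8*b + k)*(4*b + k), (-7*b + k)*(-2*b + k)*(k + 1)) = 1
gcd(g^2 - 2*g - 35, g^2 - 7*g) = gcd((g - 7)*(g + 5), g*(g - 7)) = g - 7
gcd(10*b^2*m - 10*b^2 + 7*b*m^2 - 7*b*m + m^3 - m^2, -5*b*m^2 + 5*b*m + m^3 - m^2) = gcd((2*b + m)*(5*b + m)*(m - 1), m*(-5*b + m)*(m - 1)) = m - 1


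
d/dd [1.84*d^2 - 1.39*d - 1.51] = 3.68*d - 1.39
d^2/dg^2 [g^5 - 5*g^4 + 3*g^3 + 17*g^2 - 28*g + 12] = 20*g^3 - 60*g^2 + 18*g + 34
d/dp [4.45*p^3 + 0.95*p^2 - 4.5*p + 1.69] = 13.35*p^2 + 1.9*p - 4.5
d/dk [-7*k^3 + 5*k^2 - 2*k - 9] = -21*k^2 + 10*k - 2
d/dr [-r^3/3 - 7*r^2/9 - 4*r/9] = -r^2 - 14*r/9 - 4/9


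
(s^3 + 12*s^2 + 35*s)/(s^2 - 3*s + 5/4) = 4*s*(s^2 + 12*s + 35)/(4*s^2 - 12*s + 5)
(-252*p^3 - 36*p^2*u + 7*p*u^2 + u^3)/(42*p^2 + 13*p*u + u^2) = -6*p + u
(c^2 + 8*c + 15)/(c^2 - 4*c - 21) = (c + 5)/(c - 7)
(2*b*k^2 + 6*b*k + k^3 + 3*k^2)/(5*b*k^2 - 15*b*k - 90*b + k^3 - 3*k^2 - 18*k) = k*(2*b + k)/(5*b*k - 30*b + k^2 - 6*k)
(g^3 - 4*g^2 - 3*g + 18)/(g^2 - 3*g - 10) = (g^2 - 6*g + 9)/(g - 5)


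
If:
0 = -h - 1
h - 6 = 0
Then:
No Solution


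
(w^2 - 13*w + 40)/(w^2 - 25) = (w - 8)/(w + 5)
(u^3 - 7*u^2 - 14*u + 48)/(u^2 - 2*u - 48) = (u^2 + u - 6)/(u + 6)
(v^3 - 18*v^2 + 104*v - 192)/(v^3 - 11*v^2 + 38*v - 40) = (v^2 - 14*v + 48)/(v^2 - 7*v + 10)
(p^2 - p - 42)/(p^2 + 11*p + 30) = (p - 7)/(p + 5)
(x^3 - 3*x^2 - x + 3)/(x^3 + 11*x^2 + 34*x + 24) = (x^2 - 4*x + 3)/(x^2 + 10*x + 24)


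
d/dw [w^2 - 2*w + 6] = 2*w - 2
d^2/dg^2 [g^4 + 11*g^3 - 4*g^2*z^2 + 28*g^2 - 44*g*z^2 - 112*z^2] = 12*g^2 + 66*g - 8*z^2 + 56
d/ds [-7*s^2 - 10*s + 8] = -14*s - 10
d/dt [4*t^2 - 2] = 8*t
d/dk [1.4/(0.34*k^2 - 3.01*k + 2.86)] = (4.214 - 0.952*k)/(0.34*k^2 - 3.01*k + 2.86)^2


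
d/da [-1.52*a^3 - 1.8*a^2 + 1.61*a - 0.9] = -4.56*a^2 - 3.6*a + 1.61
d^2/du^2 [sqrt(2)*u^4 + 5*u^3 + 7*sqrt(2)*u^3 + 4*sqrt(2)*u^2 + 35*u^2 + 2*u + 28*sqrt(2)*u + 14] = 12*sqrt(2)*u^2 + 30*u + 42*sqrt(2)*u + 8*sqrt(2) + 70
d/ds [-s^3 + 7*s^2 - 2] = s*(14 - 3*s)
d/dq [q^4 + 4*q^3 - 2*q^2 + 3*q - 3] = 4*q^3 + 12*q^2 - 4*q + 3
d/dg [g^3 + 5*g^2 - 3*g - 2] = 3*g^2 + 10*g - 3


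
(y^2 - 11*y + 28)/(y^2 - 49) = (y - 4)/(y + 7)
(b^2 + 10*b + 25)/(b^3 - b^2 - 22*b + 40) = (b + 5)/(b^2 - 6*b + 8)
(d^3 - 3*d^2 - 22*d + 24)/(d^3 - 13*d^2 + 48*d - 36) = (d + 4)/(d - 6)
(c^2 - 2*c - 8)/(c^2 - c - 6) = (c - 4)/(c - 3)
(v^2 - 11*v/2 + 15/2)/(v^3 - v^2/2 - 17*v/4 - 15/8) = 4*(v - 3)/(4*v^2 + 8*v + 3)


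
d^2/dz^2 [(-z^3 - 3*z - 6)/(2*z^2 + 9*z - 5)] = 2*(-103*z^3 + 63*z^2 - 489*z - 681)/(8*z^6 + 108*z^5 + 426*z^4 + 189*z^3 - 1065*z^2 + 675*z - 125)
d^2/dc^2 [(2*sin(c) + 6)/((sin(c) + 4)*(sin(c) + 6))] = 2*(-sin(c)^5 - 2*sin(c)^4 + 56*sin(c)^3 + 246*sin(c)^2 + 180*sin(c) - 24)/((sin(c) + 4)^3*(sin(c) + 6)^3)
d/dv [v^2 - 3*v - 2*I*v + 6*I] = 2*v - 3 - 2*I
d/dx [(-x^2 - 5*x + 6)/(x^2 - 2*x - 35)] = (7*x^2 + 58*x + 187)/(x^4 - 4*x^3 - 66*x^2 + 140*x + 1225)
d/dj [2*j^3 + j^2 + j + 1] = 6*j^2 + 2*j + 1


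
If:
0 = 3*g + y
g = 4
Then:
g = 4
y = -12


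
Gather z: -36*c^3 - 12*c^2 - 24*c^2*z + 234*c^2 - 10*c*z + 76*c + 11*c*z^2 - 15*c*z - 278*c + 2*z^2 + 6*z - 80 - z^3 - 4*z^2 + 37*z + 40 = -36*c^3 + 222*c^2 - 202*c - z^3 + z^2*(11*c - 2) + z*(-24*c^2 - 25*c + 43) - 40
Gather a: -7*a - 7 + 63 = 56 - 7*a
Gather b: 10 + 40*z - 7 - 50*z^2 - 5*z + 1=-50*z^2 + 35*z + 4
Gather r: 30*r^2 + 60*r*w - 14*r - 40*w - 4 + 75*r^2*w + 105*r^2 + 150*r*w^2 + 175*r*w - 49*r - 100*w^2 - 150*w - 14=r^2*(75*w + 135) + r*(150*w^2 + 235*w - 63) - 100*w^2 - 190*w - 18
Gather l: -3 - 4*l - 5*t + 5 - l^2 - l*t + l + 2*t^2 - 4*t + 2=-l^2 + l*(-t - 3) + 2*t^2 - 9*t + 4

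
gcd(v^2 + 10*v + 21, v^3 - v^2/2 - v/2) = 1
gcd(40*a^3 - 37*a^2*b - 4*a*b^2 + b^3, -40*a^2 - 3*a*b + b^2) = 40*a^2 + 3*a*b - b^2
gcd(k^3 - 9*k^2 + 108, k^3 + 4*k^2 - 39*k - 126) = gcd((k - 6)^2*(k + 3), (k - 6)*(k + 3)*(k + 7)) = k^2 - 3*k - 18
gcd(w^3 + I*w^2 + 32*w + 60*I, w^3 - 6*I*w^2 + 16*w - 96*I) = w - 6*I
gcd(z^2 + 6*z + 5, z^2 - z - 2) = z + 1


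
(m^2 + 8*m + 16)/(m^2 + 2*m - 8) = (m + 4)/(m - 2)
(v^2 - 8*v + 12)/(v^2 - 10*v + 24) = (v - 2)/(v - 4)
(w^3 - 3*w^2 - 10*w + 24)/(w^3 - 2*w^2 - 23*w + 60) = (w^2 + w - 6)/(w^2 + 2*w - 15)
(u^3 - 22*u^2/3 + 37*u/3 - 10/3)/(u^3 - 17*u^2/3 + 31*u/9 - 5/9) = 3*(u - 2)/(3*u - 1)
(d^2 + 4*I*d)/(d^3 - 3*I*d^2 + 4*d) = (d + 4*I)/(d^2 - 3*I*d + 4)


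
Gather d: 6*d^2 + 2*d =6*d^2 + 2*d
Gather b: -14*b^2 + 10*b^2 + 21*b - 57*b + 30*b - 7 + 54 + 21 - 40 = -4*b^2 - 6*b + 28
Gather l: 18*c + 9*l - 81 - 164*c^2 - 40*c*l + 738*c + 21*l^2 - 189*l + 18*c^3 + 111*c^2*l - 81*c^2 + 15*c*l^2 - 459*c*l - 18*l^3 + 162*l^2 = 18*c^3 - 245*c^2 + 756*c - 18*l^3 + l^2*(15*c + 183) + l*(111*c^2 - 499*c - 180) - 81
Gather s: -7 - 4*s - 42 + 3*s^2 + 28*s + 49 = 3*s^2 + 24*s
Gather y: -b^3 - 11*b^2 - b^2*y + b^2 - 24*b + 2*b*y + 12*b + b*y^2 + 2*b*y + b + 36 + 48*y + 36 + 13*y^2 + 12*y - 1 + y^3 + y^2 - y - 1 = -b^3 - 10*b^2 - 11*b + y^3 + y^2*(b + 14) + y*(-b^2 + 4*b + 59) + 70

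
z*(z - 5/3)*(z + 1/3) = z^3 - 4*z^2/3 - 5*z/9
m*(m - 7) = m^2 - 7*m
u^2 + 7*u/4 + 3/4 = (u + 3/4)*(u + 1)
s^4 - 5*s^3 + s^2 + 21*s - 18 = (s - 3)^2*(s - 1)*(s + 2)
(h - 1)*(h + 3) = h^2 + 2*h - 3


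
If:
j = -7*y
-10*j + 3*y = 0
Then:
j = 0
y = 0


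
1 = 1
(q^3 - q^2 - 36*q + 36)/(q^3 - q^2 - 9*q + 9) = (q^2 - 36)/(q^2 - 9)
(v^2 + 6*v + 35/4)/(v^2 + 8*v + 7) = (v^2 + 6*v + 35/4)/(v^2 + 8*v + 7)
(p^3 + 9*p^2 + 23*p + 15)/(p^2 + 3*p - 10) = (p^2 + 4*p + 3)/(p - 2)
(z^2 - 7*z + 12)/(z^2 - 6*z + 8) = (z - 3)/(z - 2)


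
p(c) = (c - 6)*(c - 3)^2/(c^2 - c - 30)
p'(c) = (1 - 2*c)*(c - 6)*(c - 3)^2/(c^2 - c - 30)^2 + (c - 6)*(2*c - 6)/(c^2 - c - 30) + (c - 3)^2/(c^2 - c - 30) = (c^2 + 10*c - 39)/(c^2 + 10*c + 25)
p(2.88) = 0.00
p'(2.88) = -0.03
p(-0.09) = 1.94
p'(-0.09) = -1.65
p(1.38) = 0.41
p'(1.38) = -0.57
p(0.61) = 1.02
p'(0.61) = -1.03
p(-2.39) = 11.13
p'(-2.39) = -8.40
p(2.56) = 0.03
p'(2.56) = -0.12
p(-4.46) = 103.06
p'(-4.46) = -218.48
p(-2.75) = 14.69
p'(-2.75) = -11.64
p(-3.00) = 18.00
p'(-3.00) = -15.00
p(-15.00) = -32.40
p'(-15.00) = 0.36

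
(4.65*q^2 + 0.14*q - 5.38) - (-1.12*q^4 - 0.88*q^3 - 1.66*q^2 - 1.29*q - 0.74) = 1.12*q^4 + 0.88*q^3 + 6.31*q^2 + 1.43*q - 4.64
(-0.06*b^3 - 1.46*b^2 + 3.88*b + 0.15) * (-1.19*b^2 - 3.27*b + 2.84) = 0.0714*b^5 + 1.9336*b^4 - 0.0133999999999999*b^3 - 17.0125*b^2 + 10.5287*b + 0.426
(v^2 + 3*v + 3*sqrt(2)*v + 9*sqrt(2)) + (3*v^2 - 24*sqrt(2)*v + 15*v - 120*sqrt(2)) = 4*v^2 - 21*sqrt(2)*v + 18*v - 111*sqrt(2)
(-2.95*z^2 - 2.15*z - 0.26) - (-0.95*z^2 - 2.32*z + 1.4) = -2.0*z^2 + 0.17*z - 1.66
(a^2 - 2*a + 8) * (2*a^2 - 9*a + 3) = 2*a^4 - 13*a^3 + 37*a^2 - 78*a + 24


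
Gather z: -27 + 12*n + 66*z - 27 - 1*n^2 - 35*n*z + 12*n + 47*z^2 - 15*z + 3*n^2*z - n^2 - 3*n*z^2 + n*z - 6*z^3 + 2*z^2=-2*n^2 + 24*n - 6*z^3 + z^2*(49 - 3*n) + z*(3*n^2 - 34*n + 51) - 54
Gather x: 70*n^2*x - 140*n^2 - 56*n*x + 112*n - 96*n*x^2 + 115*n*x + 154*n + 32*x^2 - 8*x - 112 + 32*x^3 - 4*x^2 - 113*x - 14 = -140*n^2 + 266*n + 32*x^3 + x^2*(28 - 96*n) + x*(70*n^2 + 59*n - 121) - 126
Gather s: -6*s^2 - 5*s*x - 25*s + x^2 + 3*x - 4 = -6*s^2 + s*(-5*x - 25) + x^2 + 3*x - 4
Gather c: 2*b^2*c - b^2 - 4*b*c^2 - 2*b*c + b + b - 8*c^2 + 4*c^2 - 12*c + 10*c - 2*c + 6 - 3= -b^2 + 2*b + c^2*(-4*b - 4) + c*(2*b^2 - 2*b - 4) + 3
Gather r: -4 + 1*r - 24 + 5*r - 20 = 6*r - 48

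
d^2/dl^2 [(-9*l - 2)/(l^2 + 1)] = 2*(-4*l^2*(9*l + 2) + (27*l + 2)*(l^2 + 1))/(l^2 + 1)^3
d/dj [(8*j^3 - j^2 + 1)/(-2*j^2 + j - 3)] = (-16*j^4 + 16*j^3 - 73*j^2 + 10*j - 1)/(4*j^4 - 4*j^3 + 13*j^2 - 6*j + 9)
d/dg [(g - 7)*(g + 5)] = 2*g - 2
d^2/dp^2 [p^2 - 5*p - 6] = 2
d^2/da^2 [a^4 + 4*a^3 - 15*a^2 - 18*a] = 12*a^2 + 24*a - 30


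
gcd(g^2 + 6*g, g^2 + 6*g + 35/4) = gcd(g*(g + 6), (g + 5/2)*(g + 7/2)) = 1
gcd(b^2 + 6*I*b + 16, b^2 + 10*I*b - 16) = b + 8*I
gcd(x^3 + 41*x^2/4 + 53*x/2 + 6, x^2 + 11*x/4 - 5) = x + 4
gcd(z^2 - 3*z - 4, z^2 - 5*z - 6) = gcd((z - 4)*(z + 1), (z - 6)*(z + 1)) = z + 1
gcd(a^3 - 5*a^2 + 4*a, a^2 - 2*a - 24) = 1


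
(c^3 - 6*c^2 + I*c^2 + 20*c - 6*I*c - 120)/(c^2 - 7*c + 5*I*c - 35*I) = (c^2 + c*(-6 - 4*I) + 24*I)/(c - 7)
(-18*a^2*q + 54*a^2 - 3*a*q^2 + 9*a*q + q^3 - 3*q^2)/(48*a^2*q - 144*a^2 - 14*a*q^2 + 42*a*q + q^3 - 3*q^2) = (3*a + q)/(-8*a + q)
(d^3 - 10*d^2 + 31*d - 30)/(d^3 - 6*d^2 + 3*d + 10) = (d - 3)/(d + 1)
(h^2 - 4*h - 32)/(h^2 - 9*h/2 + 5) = 2*(h^2 - 4*h - 32)/(2*h^2 - 9*h + 10)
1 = 1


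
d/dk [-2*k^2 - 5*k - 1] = -4*k - 5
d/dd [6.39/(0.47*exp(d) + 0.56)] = -3.0033*exp(d)/(0.47*exp(d) + 0.56)^2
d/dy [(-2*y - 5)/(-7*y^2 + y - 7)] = (14*y^2 - 2*y - (2*y + 5)*(14*y - 1) + 14)/(7*y^2 - y + 7)^2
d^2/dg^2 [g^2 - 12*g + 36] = 2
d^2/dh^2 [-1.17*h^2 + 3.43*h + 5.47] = -2.34000000000000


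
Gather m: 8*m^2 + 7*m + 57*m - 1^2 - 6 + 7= 8*m^2 + 64*m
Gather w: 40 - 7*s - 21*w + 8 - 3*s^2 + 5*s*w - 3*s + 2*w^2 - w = -3*s^2 - 10*s + 2*w^2 + w*(5*s - 22) + 48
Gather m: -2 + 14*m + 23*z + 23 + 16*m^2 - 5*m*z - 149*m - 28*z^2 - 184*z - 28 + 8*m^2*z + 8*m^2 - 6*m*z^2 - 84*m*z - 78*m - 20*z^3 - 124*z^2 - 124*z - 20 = m^2*(8*z + 24) + m*(-6*z^2 - 89*z - 213) - 20*z^3 - 152*z^2 - 285*z - 27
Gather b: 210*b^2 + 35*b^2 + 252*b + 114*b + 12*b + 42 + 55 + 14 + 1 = 245*b^2 + 378*b + 112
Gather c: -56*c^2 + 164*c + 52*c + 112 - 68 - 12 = -56*c^2 + 216*c + 32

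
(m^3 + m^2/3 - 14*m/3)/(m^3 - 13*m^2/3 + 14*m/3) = (3*m + 7)/(3*m - 7)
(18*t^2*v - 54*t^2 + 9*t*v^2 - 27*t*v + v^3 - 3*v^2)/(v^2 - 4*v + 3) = (18*t^2 + 9*t*v + v^2)/(v - 1)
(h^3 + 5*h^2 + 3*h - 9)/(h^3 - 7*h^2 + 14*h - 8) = (h^2 + 6*h + 9)/(h^2 - 6*h + 8)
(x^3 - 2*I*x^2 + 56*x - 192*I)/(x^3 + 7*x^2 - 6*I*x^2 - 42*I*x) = (x^2 + 4*I*x + 32)/(x*(x + 7))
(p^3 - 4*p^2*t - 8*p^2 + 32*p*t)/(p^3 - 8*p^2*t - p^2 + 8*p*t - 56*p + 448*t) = p*(p - 4*t)/(p^2 - 8*p*t + 7*p - 56*t)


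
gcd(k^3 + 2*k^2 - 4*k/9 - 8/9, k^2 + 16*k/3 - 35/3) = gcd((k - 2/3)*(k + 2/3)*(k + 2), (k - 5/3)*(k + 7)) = 1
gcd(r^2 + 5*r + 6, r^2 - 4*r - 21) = r + 3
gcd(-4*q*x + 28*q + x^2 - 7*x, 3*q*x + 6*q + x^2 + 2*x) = 1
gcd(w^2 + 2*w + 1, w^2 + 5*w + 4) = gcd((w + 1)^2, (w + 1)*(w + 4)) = w + 1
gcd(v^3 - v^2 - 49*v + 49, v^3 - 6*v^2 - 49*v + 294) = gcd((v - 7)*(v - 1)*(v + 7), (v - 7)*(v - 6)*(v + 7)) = v^2 - 49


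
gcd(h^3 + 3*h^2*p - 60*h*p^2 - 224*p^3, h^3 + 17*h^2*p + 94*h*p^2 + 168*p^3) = h^2 + 11*h*p + 28*p^2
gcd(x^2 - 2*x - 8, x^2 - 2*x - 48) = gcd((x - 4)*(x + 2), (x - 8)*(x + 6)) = 1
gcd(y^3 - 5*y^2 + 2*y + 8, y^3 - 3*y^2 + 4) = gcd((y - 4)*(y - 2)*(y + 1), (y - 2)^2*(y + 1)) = y^2 - y - 2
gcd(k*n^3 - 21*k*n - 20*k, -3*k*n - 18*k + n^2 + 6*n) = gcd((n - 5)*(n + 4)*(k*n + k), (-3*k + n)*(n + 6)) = 1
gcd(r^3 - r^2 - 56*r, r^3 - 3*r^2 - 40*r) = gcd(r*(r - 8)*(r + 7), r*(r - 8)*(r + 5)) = r^2 - 8*r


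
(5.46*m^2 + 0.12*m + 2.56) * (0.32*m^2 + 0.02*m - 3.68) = 1.7472*m^4 + 0.1476*m^3 - 19.2712*m^2 - 0.3904*m - 9.4208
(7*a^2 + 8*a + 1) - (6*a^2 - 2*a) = a^2 + 10*a + 1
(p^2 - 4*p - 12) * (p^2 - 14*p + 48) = p^4 - 18*p^3 + 92*p^2 - 24*p - 576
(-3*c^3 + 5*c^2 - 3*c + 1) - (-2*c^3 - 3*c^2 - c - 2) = -c^3 + 8*c^2 - 2*c + 3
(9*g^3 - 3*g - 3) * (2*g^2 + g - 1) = 18*g^5 + 9*g^4 - 15*g^3 - 9*g^2 + 3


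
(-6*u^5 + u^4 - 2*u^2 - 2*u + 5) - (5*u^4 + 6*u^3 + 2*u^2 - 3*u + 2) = -6*u^5 - 4*u^4 - 6*u^3 - 4*u^2 + u + 3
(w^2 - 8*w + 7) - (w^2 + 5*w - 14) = 21 - 13*w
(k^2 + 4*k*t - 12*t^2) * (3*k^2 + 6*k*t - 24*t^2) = 3*k^4 + 18*k^3*t - 36*k^2*t^2 - 168*k*t^3 + 288*t^4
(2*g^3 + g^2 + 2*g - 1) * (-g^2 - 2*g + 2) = -2*g^5 - 5*g^4 - g^2 + 6*g - 2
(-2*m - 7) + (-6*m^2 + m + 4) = -6*m^2 - m - 3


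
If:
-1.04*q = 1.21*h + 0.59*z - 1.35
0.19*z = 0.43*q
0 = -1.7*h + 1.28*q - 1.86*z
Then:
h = -8.02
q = 4.65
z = 10.53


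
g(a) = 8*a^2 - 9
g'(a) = 16*a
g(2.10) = 26.28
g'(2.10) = 33.60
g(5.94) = 273.27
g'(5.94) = 95.04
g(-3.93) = 114.56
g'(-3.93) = -62.88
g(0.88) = -2.80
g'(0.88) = 14.08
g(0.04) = -8.99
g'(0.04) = 0.64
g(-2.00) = 23.00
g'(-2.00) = -32.00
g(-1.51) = 9.24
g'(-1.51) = -24.16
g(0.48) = -7.16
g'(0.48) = 7.68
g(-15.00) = 1791.00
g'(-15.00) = -240.00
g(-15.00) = 1791.00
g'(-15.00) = -240.00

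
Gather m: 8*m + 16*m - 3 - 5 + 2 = 24*m - 6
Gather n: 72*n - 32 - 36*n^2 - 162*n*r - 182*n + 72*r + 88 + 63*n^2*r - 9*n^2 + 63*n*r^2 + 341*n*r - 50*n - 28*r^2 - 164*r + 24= n^2*(63*r - 45) + n*(63*r^2 + 179*r - 160) - 28*r^2 - 92*r + 80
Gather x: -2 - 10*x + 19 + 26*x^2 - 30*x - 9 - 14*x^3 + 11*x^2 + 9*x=-14*x^3 + 37*x^2 - 31*x + 8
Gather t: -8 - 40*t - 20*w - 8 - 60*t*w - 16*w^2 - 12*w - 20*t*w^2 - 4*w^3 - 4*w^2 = t*(-20*w^2 - 60*w - 40) - 4*w^3 - 20*w^2 - 32*w - 16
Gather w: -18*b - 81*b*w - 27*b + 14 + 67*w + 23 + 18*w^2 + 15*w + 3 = -45*b + 18*w^2 + w*(82 - 81*b) + 40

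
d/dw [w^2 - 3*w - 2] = 2*w - 3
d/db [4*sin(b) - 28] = 4*cos(b)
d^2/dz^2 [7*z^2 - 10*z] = 14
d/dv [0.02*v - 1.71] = 0.0200000000000000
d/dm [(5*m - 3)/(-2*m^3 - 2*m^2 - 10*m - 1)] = (20*m^3 - 8*m^2 - 12*m - 35)/(4*m^6 + 8*m^5 + 44*m^4 + 44*m^3 + 104*m^2 + 20*m + 1)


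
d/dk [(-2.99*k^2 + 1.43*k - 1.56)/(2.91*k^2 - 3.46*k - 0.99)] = (6.1841*k^2 + 14.9994*k - 6.8133)/(8.4681*k^4 - 20.1372*k^3 + 6.2098*k^2 + 6.8508*k + 0.9801)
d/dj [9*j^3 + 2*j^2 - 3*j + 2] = 27*j^2 + 4*j - 3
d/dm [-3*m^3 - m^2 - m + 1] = -9*m^2 - 2*m - 1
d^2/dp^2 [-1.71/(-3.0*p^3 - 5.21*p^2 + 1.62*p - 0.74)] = (-(30.78*p + 17.8182)*(3.0*p^3 + 5.21*p^2 - 1.62*p + 0.74) + 1.71*(9.0*p^2 + 10.42*p - 1.62)*(18.0*p^2 + 20.84*p - 3.24))/(3.0*p^3 + 5.21*p^2 - 1.62*p + 0.74)^3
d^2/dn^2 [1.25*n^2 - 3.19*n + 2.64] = 2.50000000000000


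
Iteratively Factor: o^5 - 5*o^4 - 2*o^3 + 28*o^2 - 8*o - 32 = (o - 2)*(o^4 - 3*o^3 - 8*o^2 + 12*o + 16) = (o - 2)^2*(o^3 - o^2 - 10*o - 8) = (o - 4)*(o - 2)^2*(o^2 + 3*o + 2) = (o - 4)*(o - 2)^2*(o + 1)*(o + 2)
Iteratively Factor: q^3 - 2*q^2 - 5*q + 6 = (q - 3)*(q^2 + q - 2) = (q - 3)*(q + 2)*(q - 1)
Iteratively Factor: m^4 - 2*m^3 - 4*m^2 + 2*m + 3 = (m + 1)*(m^3 - 3*m^2 - m + 3) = (m + 1)^2*(m^2 - 4*m + 3) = (m - 3)*(m + 1)^2*(m - 1)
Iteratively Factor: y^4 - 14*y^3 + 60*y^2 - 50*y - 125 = (y - 5)*(y^3 - 9*y^2 + 15*y + 25) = (y - 5)*(y + 1)*(y^2 - 10*y + 25) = (y - 5)^2*(y + 1)*(y - 5)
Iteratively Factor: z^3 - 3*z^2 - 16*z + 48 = (z - 3)*(z^2 - 16) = (z - 4)*(z - 3)*(z + 4)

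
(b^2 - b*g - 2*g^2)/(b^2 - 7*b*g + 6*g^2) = (b^2 - b*g - 2*g^2)/(b^2 - 7*b*g + 6*g^2)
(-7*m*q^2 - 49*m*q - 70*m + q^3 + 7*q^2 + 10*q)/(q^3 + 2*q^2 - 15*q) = (-7*m*q - 14*m + q^2 + 2*q)/(q*(q - 3))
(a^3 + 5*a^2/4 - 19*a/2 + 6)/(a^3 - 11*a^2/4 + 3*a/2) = (a + 4)/a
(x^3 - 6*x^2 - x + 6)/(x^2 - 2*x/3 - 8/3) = 3*(-x^3 + 6*x^2 + x - 6)/(-3*x^2 + 2*x + 8)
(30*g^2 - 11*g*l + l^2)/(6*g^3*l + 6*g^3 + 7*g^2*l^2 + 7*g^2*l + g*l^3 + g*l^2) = (30*g^2 - 11*g*l + l^2)/(g*(6*g^2*l + 6*g^2 + 7*g*l^2 + 7*g*l + l^3 + l^2))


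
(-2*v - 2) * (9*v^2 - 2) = -18*v^3 - 18*v^2 + 4*v + 4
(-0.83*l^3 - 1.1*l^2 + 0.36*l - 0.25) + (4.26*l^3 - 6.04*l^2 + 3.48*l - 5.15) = 3.43*l^3 - 7.14*l^2 + 3.84*l - 5.4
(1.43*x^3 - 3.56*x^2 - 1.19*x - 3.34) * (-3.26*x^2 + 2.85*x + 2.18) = -4.6618*x^5 + 15.6811*x^4 - 3.1492*x^3 - 0.263900000000001*x^2 - 12.1132*x - 7.2812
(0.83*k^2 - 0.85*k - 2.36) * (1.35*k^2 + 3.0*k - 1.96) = 1.1205*k^4 + 1.3425*k^3 - 7.3628*k^2 - 5.414*k + 4.6256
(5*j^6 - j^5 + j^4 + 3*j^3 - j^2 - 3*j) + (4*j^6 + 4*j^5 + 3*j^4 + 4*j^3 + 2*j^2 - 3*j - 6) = 9*j^6 + 3*j^5 + 4*j^4 + 7*j^3 + j^2 - 6*j - 6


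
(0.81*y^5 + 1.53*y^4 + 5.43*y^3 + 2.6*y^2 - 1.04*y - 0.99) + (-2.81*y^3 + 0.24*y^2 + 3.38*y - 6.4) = 0.81*y^5 + 1.53*y^4 + 2.62*y^3 + 2.84*y^2 + 2.34*y - 7.39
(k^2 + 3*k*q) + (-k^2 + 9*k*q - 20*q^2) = 12*k*q - 20*q^2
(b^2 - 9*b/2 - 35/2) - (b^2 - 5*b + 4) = b/2 - 43/2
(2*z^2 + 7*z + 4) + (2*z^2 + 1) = 4*z^2 + 7*z + 5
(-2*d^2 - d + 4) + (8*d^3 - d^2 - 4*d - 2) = 8*d^3 - 3*d^2 - 5*d + 2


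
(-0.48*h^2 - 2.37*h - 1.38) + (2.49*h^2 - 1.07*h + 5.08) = 2.01*h^2 - 3.44*h + 3.7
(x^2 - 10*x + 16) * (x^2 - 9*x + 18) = x^4 - 19*x^3 + 124*x^2 - 324*x + 288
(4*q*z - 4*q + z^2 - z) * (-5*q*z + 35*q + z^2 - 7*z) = -20*q^2*z^2 + 160*q^2*z - 140*q^2 - q*z^3 + 8*q*z^2 - 7*q*z + z^4 - 8*z^3 + 7*z^2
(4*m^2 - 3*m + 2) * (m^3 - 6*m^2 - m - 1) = 4*m^5 - 27*m^4 + 16*m^3 - 13*m^2 + m - 2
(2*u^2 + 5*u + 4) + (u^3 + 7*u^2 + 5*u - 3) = u^3 + 9*u^2 + 10*u + 1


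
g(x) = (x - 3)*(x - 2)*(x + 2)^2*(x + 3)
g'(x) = (x - 3)*(x - 2)*(x + 2)^2 + (x - 3)*(x - 2)*(x + 3)*(2*x + 4) + (x - 3)*(x + 2)^2*(x + 3) + (x - 2)*(x + 2)^2*(x + 3) = 5*x^4 + 8*x^3 - 39*x^2 - 52*x + 36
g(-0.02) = 71.27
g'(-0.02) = 37.02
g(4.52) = 1224.50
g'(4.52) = 1829.94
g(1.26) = 58.29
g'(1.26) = -62.83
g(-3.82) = -107.81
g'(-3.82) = 284.28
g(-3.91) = -135.57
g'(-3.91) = 333.50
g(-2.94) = 1.56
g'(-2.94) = 22.04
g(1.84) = 13.25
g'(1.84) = -84.57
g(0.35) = 80.89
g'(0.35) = 13.44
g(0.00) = 72.00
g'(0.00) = 36.00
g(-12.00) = -189000.00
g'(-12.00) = 84900.00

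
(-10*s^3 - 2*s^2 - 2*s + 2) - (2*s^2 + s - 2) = -10*s^3 - 4*s^2 - 3*s + 4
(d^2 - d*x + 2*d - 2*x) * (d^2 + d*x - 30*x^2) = d^4 + 2*d^3 - 31*d^2*x^2 + 30*d*x^3 - 62*d*x^2 + 60*x^3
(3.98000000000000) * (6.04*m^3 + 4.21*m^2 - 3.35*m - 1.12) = 24.0392*m^3 + 16.7558*m^2 - 13.333*m - 4.4576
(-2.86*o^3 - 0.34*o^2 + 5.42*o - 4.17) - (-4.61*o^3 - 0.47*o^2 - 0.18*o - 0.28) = 1.75*o^3 + 0.13*o^2 + 5.6*o - 3.89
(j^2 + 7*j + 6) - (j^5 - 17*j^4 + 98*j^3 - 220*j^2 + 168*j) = -j^5 + 17*j^4 - 98*j^3 + 221*j^2 - 161*j + 6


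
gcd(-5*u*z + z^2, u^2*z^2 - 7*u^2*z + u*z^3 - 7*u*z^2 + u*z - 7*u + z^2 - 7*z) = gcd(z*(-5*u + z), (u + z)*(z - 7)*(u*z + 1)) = 1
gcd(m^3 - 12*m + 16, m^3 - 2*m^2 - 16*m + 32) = m^2 + 2*m - 8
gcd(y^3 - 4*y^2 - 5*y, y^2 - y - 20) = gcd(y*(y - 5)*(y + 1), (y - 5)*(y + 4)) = y - 5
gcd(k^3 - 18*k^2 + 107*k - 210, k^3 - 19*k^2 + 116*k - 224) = k - 7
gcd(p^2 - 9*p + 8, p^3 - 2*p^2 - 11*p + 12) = p - 1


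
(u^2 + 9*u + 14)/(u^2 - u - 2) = (u^2 + 9*u + 14)/(u^2 - u - 2)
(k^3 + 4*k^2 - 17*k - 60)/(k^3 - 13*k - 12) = (k + 5)/(k + 1)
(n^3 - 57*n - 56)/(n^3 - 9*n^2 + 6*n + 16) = (n + 7)/(n - 2)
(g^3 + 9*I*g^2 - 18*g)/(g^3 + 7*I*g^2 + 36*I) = g/(g - 2*I)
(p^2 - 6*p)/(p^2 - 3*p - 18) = p/(p + 3)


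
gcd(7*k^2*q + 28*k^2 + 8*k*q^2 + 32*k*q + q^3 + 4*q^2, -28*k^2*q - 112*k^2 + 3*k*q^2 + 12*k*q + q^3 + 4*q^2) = 7*k*q + 28*k + q^2 + 4*q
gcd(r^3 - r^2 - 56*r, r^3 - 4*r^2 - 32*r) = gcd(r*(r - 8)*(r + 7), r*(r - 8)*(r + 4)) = r^2 - 8*r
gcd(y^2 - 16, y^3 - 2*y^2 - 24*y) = y + 4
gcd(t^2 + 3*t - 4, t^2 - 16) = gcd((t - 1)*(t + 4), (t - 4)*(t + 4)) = t + 4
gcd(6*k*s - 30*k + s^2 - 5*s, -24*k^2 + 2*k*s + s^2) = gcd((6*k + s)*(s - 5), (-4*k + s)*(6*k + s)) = 6*k + s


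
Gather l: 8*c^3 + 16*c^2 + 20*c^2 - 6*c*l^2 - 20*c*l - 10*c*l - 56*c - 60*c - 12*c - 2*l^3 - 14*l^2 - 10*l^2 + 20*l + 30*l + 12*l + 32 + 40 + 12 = 8*c^3 + 36*c^2 - 128*c - 2*l^3 + l^2*(-6*c - 24) + l*(62 - 30*c) + 84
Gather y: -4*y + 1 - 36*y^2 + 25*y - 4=-36*y^2 + 21*y - 3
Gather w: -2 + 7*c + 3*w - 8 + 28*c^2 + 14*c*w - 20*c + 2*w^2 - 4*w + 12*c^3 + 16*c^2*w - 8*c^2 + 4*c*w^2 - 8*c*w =12*c^3 + 20*c^2 - 13*c + w^2*(4*c + 2) + w*(16*c^2 + 6*c - 1) - 10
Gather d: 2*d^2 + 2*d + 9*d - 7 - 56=2*d^2 + 11*d - 63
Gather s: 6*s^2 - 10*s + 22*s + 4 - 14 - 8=6*s^2 + 12*s - 18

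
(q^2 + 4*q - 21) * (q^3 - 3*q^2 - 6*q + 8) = q^5 + q^4 - 39*q^3 + 47*q^2 + 158*q - 168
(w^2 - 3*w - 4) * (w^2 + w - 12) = w^4 - 2*w^3 - 19*w^2 + 32*w + 48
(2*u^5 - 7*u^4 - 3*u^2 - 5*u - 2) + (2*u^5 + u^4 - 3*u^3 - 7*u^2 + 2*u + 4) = 4*u^5 - 6*u^4 - 3*u^3 - 10*u^2 - 3*u + 2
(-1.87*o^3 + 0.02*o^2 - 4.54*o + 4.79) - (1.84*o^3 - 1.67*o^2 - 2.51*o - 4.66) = -3.71*o^3 + 1.69*o^2 - 2.03*o + 9.45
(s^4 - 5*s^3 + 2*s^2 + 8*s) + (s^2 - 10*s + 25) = s^4 - 5*s^3 + 3*s^2 - 2*s + 25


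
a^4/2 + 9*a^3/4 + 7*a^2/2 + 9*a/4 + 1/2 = (a/2 + 1/4)*(a + 1)^2*(a + 2)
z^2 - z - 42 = (z - 7)*(z + 6)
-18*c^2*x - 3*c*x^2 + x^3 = x*(-6*c + x)*(3*c + x)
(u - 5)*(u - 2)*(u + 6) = u^3 - u^2 - 32*u + 60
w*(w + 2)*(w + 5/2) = w^3 + 9*w^2/2 + 5*w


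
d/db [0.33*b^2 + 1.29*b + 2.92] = 0.66*b + 1.29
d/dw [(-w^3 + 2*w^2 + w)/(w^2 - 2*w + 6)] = (-w^4 + 4*w^3 - 23*w^2 + 24*w + 6)/(w^4 - 4*w^3 + 16*w^2 - 24*w + 36)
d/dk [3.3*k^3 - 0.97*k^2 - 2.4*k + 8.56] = 9.9*k^2 - 1.94*k - 2.4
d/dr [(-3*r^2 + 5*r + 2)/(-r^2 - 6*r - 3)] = (23*r^2 + 22*r - 3)/(r^4 + 12*r^3 + 42*r^2 + 36*r + 9)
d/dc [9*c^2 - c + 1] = 18*c - 1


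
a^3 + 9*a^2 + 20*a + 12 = (a + 1)*(a + 2)*(a + 6)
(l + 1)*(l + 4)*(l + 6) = l^3 + 11*l^2 + 34*l + 24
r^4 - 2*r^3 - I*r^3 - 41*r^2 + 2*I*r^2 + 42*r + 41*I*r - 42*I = (r - 7)*(r - 1)*(r + 6)*(r - I)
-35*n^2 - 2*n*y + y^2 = (-7*n + y)*(5*n + y)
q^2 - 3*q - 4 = (q - 4)*(q + 1)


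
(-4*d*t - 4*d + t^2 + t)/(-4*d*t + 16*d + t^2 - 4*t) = (t + 1)/(t - 4)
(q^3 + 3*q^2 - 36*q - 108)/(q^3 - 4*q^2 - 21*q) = (q^2 - 36)/(q*(q - 7))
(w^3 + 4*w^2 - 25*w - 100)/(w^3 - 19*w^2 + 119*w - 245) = (w^2 + 9*w + 20)/(w^2 - 14*w + 49)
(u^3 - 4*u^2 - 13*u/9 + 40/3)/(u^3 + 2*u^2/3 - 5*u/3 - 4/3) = (9*u^3 - 36*u^2 - 13*u + 120)/(3*(3*u^3 + 2*u^2 - 5*u - 4))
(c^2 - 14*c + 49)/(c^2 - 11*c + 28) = (c - 7)/(c - 4)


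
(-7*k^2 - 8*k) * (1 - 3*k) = 21*k^3 + 17*k^2 - 8*k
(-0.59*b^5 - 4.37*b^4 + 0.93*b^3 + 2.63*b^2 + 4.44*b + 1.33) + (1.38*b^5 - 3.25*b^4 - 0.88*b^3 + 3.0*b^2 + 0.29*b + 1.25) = 0.79*b^5 - 7.62*b^4 + 0.05*b^3 + 5.63*b^2 + 4.73*b + 2.58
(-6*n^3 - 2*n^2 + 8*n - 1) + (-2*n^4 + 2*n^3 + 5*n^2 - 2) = -2*n^4 - 4*n^3 + 3*n^2 + 8*n - 3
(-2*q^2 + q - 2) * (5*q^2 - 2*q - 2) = -10*q^4 + 9*q^3 - 8*q^2 + 2*q + 4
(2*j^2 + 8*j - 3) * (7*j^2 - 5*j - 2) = 14*j^4 + 46*j^3 - 65*j^2 - j + 6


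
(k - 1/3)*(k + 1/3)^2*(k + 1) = k^4 + 4*k^3/3 + 2*k^2/9 - 4*k/27 - 1/27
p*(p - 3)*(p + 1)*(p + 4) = p^4 + 2*p^3 - 11*p^2 - 12*p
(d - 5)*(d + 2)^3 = d^4 + d^3 - 18*d^2 - 52*d - 40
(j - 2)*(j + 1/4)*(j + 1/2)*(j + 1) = j^4 - j^3/4 - 21*j^2/8 - 13*j/8 - 1/4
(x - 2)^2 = x^2 - 4*x + 4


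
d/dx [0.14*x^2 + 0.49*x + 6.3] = 0.28*x + 0.49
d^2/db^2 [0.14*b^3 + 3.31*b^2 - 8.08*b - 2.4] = 0.84*b + 6.62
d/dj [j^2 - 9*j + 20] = 2*j - 9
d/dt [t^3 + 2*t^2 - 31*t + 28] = 3*t^2 + 4*t - 31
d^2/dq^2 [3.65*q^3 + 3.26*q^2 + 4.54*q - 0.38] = 21.9*q + 6.52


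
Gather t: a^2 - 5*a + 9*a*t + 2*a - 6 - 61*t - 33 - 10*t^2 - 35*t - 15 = a^2 - 3*a - 10*t^2 + t*(9*a - 96) - 54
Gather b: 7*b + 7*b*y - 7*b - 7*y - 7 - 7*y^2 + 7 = 7*b*y - 7*y^2 - 7*y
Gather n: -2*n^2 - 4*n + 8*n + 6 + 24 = -2*n^2 + 4*n + 30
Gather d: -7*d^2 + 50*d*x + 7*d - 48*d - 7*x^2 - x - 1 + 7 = -7*d^2 + d*(50*x - 41) - 7*x^2 - x + 6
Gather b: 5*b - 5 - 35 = 5*b - 40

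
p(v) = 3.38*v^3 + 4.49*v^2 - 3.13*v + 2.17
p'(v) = 10.14*v^2 + 8.98*v - 3.13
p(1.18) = 10.28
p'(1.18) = 21.59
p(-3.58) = -84.16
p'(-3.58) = 94.68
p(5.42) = 655.27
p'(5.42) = 343.42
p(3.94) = 266.27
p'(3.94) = 189.66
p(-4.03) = -133.52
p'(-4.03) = 125.36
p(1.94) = 37.68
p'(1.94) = 52.45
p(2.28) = 58.44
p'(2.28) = 70.06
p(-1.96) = 0.10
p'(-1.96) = 18.22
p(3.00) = 124.45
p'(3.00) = 115.07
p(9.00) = 2801.71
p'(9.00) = 899.03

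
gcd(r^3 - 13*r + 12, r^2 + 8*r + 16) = r + 4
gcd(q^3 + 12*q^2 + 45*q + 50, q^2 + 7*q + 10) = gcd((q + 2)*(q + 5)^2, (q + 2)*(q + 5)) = q^2 + 7*q + 10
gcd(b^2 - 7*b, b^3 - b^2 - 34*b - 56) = b - 7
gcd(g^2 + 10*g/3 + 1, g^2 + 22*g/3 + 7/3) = g + 1/3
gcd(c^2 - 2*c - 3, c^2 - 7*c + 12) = c - 3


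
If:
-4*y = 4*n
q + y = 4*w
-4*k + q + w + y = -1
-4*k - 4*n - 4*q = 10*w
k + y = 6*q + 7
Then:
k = 27/14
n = -373/70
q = 3/70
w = 47/35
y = 373/70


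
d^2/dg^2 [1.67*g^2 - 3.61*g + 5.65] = 3.34000000000000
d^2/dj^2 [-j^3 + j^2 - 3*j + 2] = 2 - 6*j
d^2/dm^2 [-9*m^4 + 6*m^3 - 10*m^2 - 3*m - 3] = -108*m^2 + 36*m - 20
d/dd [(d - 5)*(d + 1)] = 2*d - 4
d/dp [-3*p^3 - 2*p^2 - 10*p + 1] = -9*p^2 - 4*p - 10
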